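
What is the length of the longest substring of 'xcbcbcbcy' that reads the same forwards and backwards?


Scanning 'xcbcbcbcy' for palindromic substrings.
Substring at positions 1-7: 'cbcbcbc'.
Check: reverse('cbcbcbc') = 'cbcbcbc' -> palindrome confirmed.
Neighbouring characters ('x' / 'y') break symmetry, so it cannot extend further.
No longer palindromic substring exists; longest length = 7

7


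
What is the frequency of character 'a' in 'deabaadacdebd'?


Scanning 'deabaadacdebd' for 'a':
  Position 2: 'a' -> MATCH (count: 1)
  Position 4: 'a' -> MATCH (count: 2)
  Position 5: 'a' -> MATCH (count: 3)
  Position 7: 'a' -> MATCH (count: 4)
Total occurrences of 'a': 4

4


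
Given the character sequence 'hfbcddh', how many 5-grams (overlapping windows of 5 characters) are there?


String 'hfbcddh' has length L = 7.
Number of overlapping n-grams = L - n + 1
Substituting: 7 - 5 + 1 = 3

3


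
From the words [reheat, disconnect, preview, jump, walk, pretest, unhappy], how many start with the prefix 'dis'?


Checking each word for prefix 'dis':
  'reheat' -> no (count: 0)
  'disconnect' -> YES, starts with 'dis' (count: 1)
  'preview' -> no (count: 1)
  'jump' -> no (count: 1)
  'walk' -> no (count: 1)
  'pretest' -> no (count: 1)
  'unhappy' -> no (count: 1)
Total with prefix 'dis': 1

1


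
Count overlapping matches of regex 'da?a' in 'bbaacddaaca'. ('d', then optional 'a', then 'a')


Pattern: da?a means 'd', then optional 'a', then 'a'.
Scanning 'bbaacddaaca' position-by-position:
  Pos 0: window 'bba' -> no
  Pos 1: window 'baa' -> no
  Pos 2: window 'aac' -> no
  Pos 3: window 'acd' -> no
  Pos 4: window 'cdd' -> no
  Pos 5: window 'dda' -> no
  Pos 6: window 'daa' -> MATCH
  Pos 7: window 'aac' -> no
  Pos 8: window 'aca' -> no
  Pos 9: window 'ca' -> no
  Pos 10: window 'a' -> no
Total matches: 1

1


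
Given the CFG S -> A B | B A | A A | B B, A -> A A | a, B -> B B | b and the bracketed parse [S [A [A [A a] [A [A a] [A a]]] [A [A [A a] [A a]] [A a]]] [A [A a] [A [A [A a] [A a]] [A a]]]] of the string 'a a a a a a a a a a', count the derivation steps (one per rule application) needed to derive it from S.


Every bracketed nonterminal node [X ...] in the tree is produced by exactly one rule application.
Reading the tree off as a leftmost derivation:
  Step 1: S  =>  A A   (applied S -> A A)
  Step 2: A A  =>  A A A   (applied A -> A A)
  Step 3: A A A  =>  A A A A   (applied A -> A A)
  Step 4: A A A A  =>  a A A A   (applied A -> a)
  Step 5: a A A A  =>  a A A A A   (applied A -> A A)
  Step 6: a A A A A  =>  a a A A A   (applied A -> a)
  Step 7: a a A A A  =>  a a a A A   (applied A -> a)
  Step 8: a a a A A  =>  a a a A A A   (applied A -> A A)
  Step 9: a a a A A A  =>  a a a A A A A   (applied A -> A A)
  Step 10: a a a A A A A  =>  a a a a A A A   (applied A -> a)
  Step 11: a a a a A A A  =>  a a a a a A A   (applied A -> a)
  Step 12: a a a a a A A  =>  a a a a a a A   (applied A -> a)
  Step 13: a a a a a a A  =>  a a a a a a A A   (applied A -> A A)
  Step 14: a a a a a a A A  =>  a a a a a a a A   (applied A -> a)
  Step 15: a a a a a a a A  =>  a a a a a a a A A   (applied A -> A A)
  Step 16: a a a a a a a A A  =>  a a a a a a a A A A   (applied A -> A A)
  Step 17: a a a a a a a A A A  =>  a a a a a a a a A A   (applied A -> a)
  Step 18: a a a a a a a a A A  =>  a a a a a a a a a A   (applied A -> a)
  Step 19: a a a a a a a a a A  =>  a a a a a a a a a a   (applied A -> a)
Final yield: a a a a a a a a a a
Total rewrite steps: 19

19


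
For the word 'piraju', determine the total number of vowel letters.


Scanning each character of 'piraju':
  Position 1: 'p' -> consonant (running count: 0)
  Position 2: 'i' -> vowel (running count: 1)
  Position 3: 'r' -> consonant (running count: 1)
  Position 4: 'a' -> vowel (running count: 2)
  Position 5: 'j' -> consonant (running count: 2)
  Position 6: 'u' -> vowel (running count: 3)
Total vowels: 3

3


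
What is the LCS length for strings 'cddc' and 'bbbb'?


DP table for LCS of 'cddc' and 'bbbb':
       b  b  b  b
    0  0  0  0  0
  c 0  0  0  0  0
  d 0  0  0  0  0
  d 0  0  0  0  0
  c 0  0  0  0  0
LCS length = 0

0


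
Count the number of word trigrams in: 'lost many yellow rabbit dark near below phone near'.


Word trigrams from [9] words:
  Trigram 1: (lost many yellow)
  Trigram 2: (many yellow rabbit)
  Trigram 3: (yellow rabbit dark)
  Trigram 4: (rabbit dark near)
  Trigram 5: (dark near below)
  Trigram 6: (near below phone)
  Trigram 7: (below phone near)
Total word trigrams: 9 - 2 = 7

7


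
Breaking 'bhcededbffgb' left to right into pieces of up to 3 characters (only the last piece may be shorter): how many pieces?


'bhcededbffgb' has 12 characters.
Chunking with max size 3:
  Chunk 1: 'bhc' (positions 0-2)
  Chunk 2: 'ede' (positions 3-5)
  Chunk 3: 'dbf' (positions 6-8)
  Chunk 4: 'fgb' (positions 9-11)
Total chunks: ceil(12 / 3) = 4

4


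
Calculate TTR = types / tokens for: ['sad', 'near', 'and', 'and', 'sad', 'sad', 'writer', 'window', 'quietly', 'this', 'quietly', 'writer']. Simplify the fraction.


Tokens: 12
Unique types: ('and', 'near', 'quietly', 'sad', 'this', 'window', 'writer') = 7
TTR = 7/12
Already in lowest terms.

7/12


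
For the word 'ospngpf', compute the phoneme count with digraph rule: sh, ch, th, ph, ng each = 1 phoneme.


Parsing 'ospngpf' greedily, digraphs first:
  'o' -> vowel phoneme (phonemes so far: 1)
  's' -> consonant phoneme (phonemes so far: 2)
  'p' -> consonant phoneme (phonemes so far: 3)
  'ng' -> digraph (1 consonant phoneme) (phonemes so far: 4)
  'p' -> consonant phoneme (phonemes so far: 5)
  'f' -> consonant phoneme (phonemes so far: 6)
Total phonemes: 6

6


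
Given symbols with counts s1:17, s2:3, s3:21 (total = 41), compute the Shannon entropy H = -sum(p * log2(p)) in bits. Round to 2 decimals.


Computing entropy H = -sum(p_i * log2(p_i)):
  s1: p = 17/41 = 0.4146, -p*log2(p) = 0.5266
  s2: p = 3/41 = 0.0732, -p*log2(p) = 0.2760
  s3: p = 21/41 = 0.5122, -p*log2(p) = 0.4944
H = sum of terms = 1.2970
Rounded to 2 decimals: 1.30

1.30


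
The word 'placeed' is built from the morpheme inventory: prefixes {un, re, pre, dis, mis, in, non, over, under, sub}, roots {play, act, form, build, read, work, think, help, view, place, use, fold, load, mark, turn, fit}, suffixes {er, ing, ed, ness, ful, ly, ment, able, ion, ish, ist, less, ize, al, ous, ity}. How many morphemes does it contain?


Segmenting 'placeed' against the inventory:
  'place' -> root (morpheme 1)
  'ed' -> suffix (morpheme 2)
Total morphemes: 2

2


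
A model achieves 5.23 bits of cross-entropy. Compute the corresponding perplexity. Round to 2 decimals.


Perplexity formula: PP = 2^H
H = 5.23
PP = 2^5.23
Decompose: 2^5.23 = 2^5 * 2^0.23
2^5 = 32, 2^0.23 ~ 1.1728349
PP ~ 32 * 1.1728349 = 37.5307168
Rounded to 2 decimals: 37.53

37.53


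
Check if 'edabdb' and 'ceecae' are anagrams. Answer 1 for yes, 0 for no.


Sort characters of 'edabdb': 'abbdde'
Sort characters of 'ceecae': 'acceee'
Sorted forms differ -> they are NOT anagrams
Result: 0

0


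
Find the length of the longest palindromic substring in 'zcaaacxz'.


Scanning 'zcaaacxz' for palindromic substrings.
Substring at positions 1-5: 'caaac'.
Check: reverse('caaac') = 'caaac' -> palindrome confirmed.
Neighbouring characters ('z' / 'x') break symmetry, so it cannot extend further.
No longer palindromic substring exists; longest length = 5

5


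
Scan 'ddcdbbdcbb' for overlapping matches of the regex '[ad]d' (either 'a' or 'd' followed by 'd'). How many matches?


Pattern: [ad]d means either 'a' or 'd' followed by 'd'.
Scanning 'ddcdbbdcbb' position-by-position:
  Pos 0: window 'dd' -> MATCH
  Pos 1: window 'dc' -> no
  Pos 2: window 'cd' -> no
  Pos 3: window 'db' -> no
  Pos 4: window 'bb' -> no
  Pos 5: window 'bd' -> no
  Pos 6: window 'dc' -> no
  Pos 7: window 'cb' -> no
  Pos 8: window 'bb' -> no
  Pos 9: window 'b' -> no
Total matches: 1

1


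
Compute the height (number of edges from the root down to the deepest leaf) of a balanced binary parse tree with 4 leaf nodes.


In a balanced binary tree with n leaves the deepest leaf is ceil(log2(n)) edges below the root.
log2(4) = 2.0000
ceil(2.0000) = 2
height (edges) = 2

2


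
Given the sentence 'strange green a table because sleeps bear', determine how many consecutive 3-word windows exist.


Word trigrams from [7] words:
  Trigram 1: (strange green a)
  Trigram 2: (green a table)
  Trigram 3: (a table because)
  Trigram 4: (table because sleeps)
  Trigram 5: (because sleeps bear)
Total word trigrams: 7 - 2 = 5

5


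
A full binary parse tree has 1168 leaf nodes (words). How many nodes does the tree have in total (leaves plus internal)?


Leaf nodes (terminals): 1168
Internal nodes = n - 1 = 1168 - 1 = 1167
Total = leaves + internal = 1168 + 1167 = 2335

2335


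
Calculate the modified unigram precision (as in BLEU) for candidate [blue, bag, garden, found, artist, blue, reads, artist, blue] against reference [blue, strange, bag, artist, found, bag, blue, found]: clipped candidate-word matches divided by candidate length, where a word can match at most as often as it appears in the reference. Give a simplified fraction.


Reference word counts: {'artist': 1, 'bag': 2, 'blue': 2, 'found': 2, 'strange': 1}
Checking each candidate word (with clipping):
  'blue' -> in reference (ref count 2, used 1/2) -> match (matches: 1)
  'bag' -> in reference (ref count 2, used 1/2) -> match (matches: 2)
  'garden' -> not in reference -> no match (matches: 2)
  'found' -> in reference (ref count 2, used 1/2) -> match (matches: 3)
  'artist' -> in reference (ref count 1, used 1/1) -> match (matches: 4)
  'blue' -> in reference (ref count 2, used 2/2) -> match (matches: 5)
  'reads' -> not in reference -> no match (matches: 5)
  'artist' -> ref count 1 already used up (1/1) -> clipped, no match (matches: 5)
  'blue' -> ref count 2 already used up (2/2) -> clipped, no match (matches: 5)
Clipped matches: 5, Candidate length: 9
Precision = 5/9

5/9


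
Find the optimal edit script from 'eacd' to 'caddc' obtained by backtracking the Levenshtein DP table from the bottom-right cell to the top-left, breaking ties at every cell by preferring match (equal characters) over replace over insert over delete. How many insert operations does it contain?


Edit distance = 3. Backtracking from cell (4, 5) with preference match > replace > insert > delete,
then listing the resulting alignment 'eacd' -> 'caddc' left to right:
  Step 1: replace e->c
  Step 2: keep 'a'
  Step 3: replace c->d
  Step 4: keep 'd'
  Step 5: insert 'c' [insertion #1]
Total insertions: 1

1


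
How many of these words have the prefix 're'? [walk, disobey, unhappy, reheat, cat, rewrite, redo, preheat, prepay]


Checking each word for prefix 're':
  'walk' -> no (count: 0)
  'disobey' -> no (count: 0)
  'unhappy' -> no (count: 0)
  'reheat' -> YES, starts with 're' (count: 1)
  'cat' -> no (count: 1)
  'rewrite' -> YES, starts with 're' (count: 2)
  'redo' -> YES, starts with 're' (count: 3)
  'preheat' -> no (count: 3)
  'prepay' -> no (count: 3)
Total with prefix 're': 3

3


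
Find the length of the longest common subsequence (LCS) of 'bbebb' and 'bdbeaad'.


DP table for LCS of 'bbebb' and 'bdbeaad':
       b  d  b  e  a  a  d
    0  0  0  0  0  0  0  0
  b 0  1  1  1  1  1  1  1
  b 0  1  1  2  2  2  2  2
  e 0  1  1  2  3  3  3  3
  b 0  1  1  2  3  3  3  3
  b 0  1  1  2  3  3  3  3
LCS: 'bbe'
LCS length = 3

3


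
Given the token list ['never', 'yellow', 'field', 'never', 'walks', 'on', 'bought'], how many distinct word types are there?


Listing all tokens and tracking unique types:
  Token 1: 'never' -> NEW (unique so far: 1)
  Token 2: 'yellow' -> NEW (unique so far: 2)
  Token 3: 'field' -> NEW (unique so far: 3)
  Token 4: 'never' -> duplicate (unique so far: 3)
  Token 5: 'walks' -> NEW (unique so far: 4)
  Token 6: 'on' -> NEW (unique so far: 5)
  Token 7: 'bought' -> NEW (unique so far: 6)
Unique types: ('bought', 'field', 'never', 'on', 'walks', 'yellow')
Vocabulary size: 6

6


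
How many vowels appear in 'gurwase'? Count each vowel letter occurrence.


Scanning each character of 'gurwase':
  Position 1: 'g' -> consonant (running count: 0)
  Position 2: 'u' -> vowel (running count: 1)
  Position 3: 'r' -> consonant (running count: 1)
  Position 4: 'w' -> consonant (running count: 1)
  Position 5: 'a' -> vowel (running count: 2)
  Position 6: 's' -> consonant (running count: 2)
  Position 7: 'e' -> vowel (running count: 3)
Total vowels: 3

3


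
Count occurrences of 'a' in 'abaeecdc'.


Scanning 'abaeecdc' for 'a':
  Position 0: 'a' -> MATCH (count: 1)
  Position 2: 'a' -> MATCH (count: 2)
Total occurrences of 'a': 2

2


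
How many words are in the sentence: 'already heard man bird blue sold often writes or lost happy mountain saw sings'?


Counting words by splitting on spaces:
  Word 1: 'already'
  Word 2: 'heard'
  Word 3: 'man'
  Word 4: 'bird'
  Word 5: 'blue'
  Word 6: 'sold'
  Word 7: 'often'
  Word 8: 'writes'
  Word 9: 'or'
  Word 10: 'lost'
  Word 11: 'happy'
  Word 12: 'mountain'
  Word 13: 'saw'
  Word 14: 'sings'
Total words: 14

14


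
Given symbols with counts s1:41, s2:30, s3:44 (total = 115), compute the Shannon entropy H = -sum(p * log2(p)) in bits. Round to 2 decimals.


Computing entropy H = -sum(p_i * log2(p_i)):
  s1: p = 41/115 = 0.3565, -p*log2(p) = 0.5305
  s2: p = 30/115 = 0.2609, -p*log2(p) = 0.5057
  s3: p = 44/115 = 0.3826, -p*log2(p) = 0.5303
H = sum of terms = 1.5665
Rounded to 2 decimals: 1.57

1.57


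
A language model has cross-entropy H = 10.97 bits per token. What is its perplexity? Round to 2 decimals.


Perplexity formula: PP = 2^H
H = 10.97
PP = 2^10.97
Decompose: 2^10.97 = 2^10 * 2^0.97
2^10 = 1024, 2^0.97 ~ 1.9588406
PP ~ 1024 * 1.9588406 = 2005.8527744
Rounded to 2 decimals: 2005.85

2005.85


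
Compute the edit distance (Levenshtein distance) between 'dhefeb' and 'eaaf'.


Building DP table for s1='dhefeb' (len 6) and s2='eaaf' (len 4):
       e  a  a  f
    0  1  2  3  4
  d 1  1  2  3  4
  h 2  2  2  3  4
  e 3  2  3  3  4
  f 4  3  3  4  3
  e 5  4  4  4  4
  b 6  5  5  5  5
Edit distance = dp[6][4] = 5

5


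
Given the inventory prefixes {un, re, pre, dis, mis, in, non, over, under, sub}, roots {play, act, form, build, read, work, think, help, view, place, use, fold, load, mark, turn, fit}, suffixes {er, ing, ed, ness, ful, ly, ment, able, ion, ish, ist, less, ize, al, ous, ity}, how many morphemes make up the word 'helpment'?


Segmenting 'helpment' against the inventory:
  'help' -> root (morpheme 1)
  'ment' -> suffix (morpheme 2)
Total morphemes: 2

2


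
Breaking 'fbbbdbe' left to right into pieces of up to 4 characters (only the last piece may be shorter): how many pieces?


'fbbbdbe' has 7 characters.
Chunking with max size 4:
  Chunk 1: 'fbbb' (positions 0-3)
  Chunk 2: 'dbe' (positions 4-6)
Total chunks: ceil(7 / 4) = 2

2


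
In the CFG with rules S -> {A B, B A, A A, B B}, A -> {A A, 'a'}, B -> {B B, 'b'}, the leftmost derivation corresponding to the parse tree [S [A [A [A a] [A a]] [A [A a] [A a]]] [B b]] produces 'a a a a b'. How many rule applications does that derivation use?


Every bracketed nonterminal node [X ...] in the tree is produced by exactly one rule application.
Reading the tree off as a leftmost derivation:
  Step 1: S  =>  A B   (applied S -> A B)
  Step 2: A B  =>  A A B   (applied A -> A A)
  Step 3: A A B  =>  A A A B   (applied A -> A A)
  Step 4: A A A B  =>  a A A B   (applied A -> a)
  Step 5: a A A B  =>  a a A B   (applied A -> a)
  Step 6: a a A B  =>  a a A A B   (applied A -> A A)
  Step 7: a a A A B  =>  a a a A B   (applied A -> a)
  Step 8: a a a A B  =>  a a a a B   (applied A -> a)
  Step 9: a a a a B  =>  a a a a b   (applied B -> b)
Final yield: a a a a b
Total rewrite steps: 9

9


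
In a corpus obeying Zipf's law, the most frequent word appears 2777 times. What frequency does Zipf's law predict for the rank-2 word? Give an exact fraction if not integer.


Zipf's law: freq(rank) = f1 / rank
f1 = 2777, rank = 2
freq = 2777 / 2
GCD(2777, 2) = 1
Simplified: 2777/2

2777/2


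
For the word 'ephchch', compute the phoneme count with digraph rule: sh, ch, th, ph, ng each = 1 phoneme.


Parsing 'ephchch' greedily, digraphs first:
  'e' -> vowel phoneme (phonemes so far: 1)
  'ph' -> digraph (1 consonant phoneme) (phonemes so far: 2)
  'ch' -> digraph (1 consonant phoneme) (phonemes so far: 3)
  'ch' -> digraph (1 consonant phoneme) (phonemes so far: 4)
Total phonemes: 4

4


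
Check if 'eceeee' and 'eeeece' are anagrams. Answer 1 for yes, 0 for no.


Sort characters of 'eceeee': 'ceeeee'
Sort characters of 'eeeece': 'ceeeee'
Sorted forms match -> they ARE anagrams
Result: 1

1


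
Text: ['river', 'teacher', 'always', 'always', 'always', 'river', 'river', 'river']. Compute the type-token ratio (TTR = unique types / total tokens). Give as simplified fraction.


Tokens: 8
Unique types: ('always', 'river', 'teacher') = 3
TTR = 3/8
Already in lowest terms.

3/8


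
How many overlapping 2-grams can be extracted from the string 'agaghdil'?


String 'agaghdil' has length L = 8.
Number of overlapping n-grams = L - n + 1
Substituting: 8 - 2 + 1 = 7

7


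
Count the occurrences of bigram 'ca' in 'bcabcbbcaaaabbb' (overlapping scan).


Scanning 'bcabcbbcaaaabbb' for bigram 'ca':
  Position 0: 'bc' -> no
  Position 1: 'ca' -> MATCH
  Position 2: 'ab' -> no
  Position 3: 'bc' -> no
  Position 4: 'cb' -> no
  Position 5: 'bb' -> no
  Position 6: 'bc' -> no
  Position 7: 'ca' -> MATCH
  Position 8: 'aa' -> no
  Position 9: 'aa' -> no
  Position 10: 'aa' -> no
  Position 11: 'ab' -> no
  Position 12: 'bb' -> no
  Position 13: 'bb' -> no
Total matches: 2

2


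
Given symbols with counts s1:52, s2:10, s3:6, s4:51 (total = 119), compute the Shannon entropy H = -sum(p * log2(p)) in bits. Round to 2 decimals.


Computing entropy H = -sum(p_i * log2(p_i)):
  s1: p = 52/119 = 0.4370, -p*log2(p) = 0.5219
  s2: p = 10/119 = 0.0840, -p*log2(p) = 0.3002
  s3: p = 6/119 = 0.0504, -p*log2(p) = 0.2173
  s4: p = 51/119 = 0.4286, -p*log2(p) = 0.5239
H = sum of terms = 1.5633
Rounded to 2 decimals: 1.56

1.56


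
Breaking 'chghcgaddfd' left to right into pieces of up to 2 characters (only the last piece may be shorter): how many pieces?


'chghcgaddfd' has 11 characters.
Chunking with max size 2:
  Chunk 1: 'ch' (positions 0-1)
  Chunk 2: 'gh' (positions 2-3)
  Chunk 3: 'cg' (positions 4-5)
  Chunk 4: 'ad' (positions 6-7)
  Chunk 5: 'df' (positions 8-9)
  Chunk 6: 'd' (positions 10-10)
Total chunks: ceil(11 / 2) = 6

6


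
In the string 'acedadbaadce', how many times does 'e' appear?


Scanning 'acedadbaadce' for 'e':
  Position 2: 'e' -> MATCH (count: 1)
  Position 11: 'e' -> MATCH (count: 2)
Total occurrences of 'e': 2

2


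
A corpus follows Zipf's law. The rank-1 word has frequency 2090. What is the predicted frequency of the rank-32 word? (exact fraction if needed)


Zipf's law: freq(rank) = f1 / rank
f1 = 2090, rank = 32
freq = 2090 / 32
GCD(2090, 32) = 2
Simplified: 1045/16

1045/16


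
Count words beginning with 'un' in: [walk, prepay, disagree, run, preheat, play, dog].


Checking each word for prefix 'un':
  'walk' -> no (count: 0)
  'prepay' -> no (count: 0)
  'disagree' -> no (count: 0)
  'run' -> no (count: 0)
  'preheat' -> no (count: 0)
  'play' -> no (count: 0)
  'dog' -> no (count: 0)
Total with prefix 'un': 0

0


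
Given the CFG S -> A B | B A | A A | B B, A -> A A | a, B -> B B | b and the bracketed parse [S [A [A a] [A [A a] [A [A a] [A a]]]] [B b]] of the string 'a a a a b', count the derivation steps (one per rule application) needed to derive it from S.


Every bracketed nonterminal node [X ...] in the tree is produced by exactly one rule application.
Reading the tree off as a leftmost derivation:
  Step 1: S  =>  A B   (applied S -> A B)
  Step 2: A B  =>  A A B   (applied A -> A A)
  Step 3: A A B  =>  a A B   (applied A -> a)
  Step 4: a A B  =>  a A A B   (applied A -> A A)
  Step 5: a A A B  =>  a a A B   (applied A -> a)
  Step 6: a a A B  =>  a a A A B   (applied A -> A A)
  Step 7: a a A A B  =>  a a a A B   (applied A -> a)
  Step 8: a a a A B  =>  a a a a B   (applied A -> a)
  Step 9: a a a a B  =>  a a a a b   (applied B -> b)
Final yield: a a a a b
Total rewrite steps: 9

9


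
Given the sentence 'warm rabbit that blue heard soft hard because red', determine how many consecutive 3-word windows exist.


Word trigrams from [9] words:
  Trigram 1: (warm rabbit that)
  Trigram 2: (rabbit that blue)
  Trigram 3: (that blue heard)
  Trigram 4: (blue heard soft)
  Trigram 5: (heard soft hard)
  Trigram 6: (soft hard because)
  Trigram 7: (hard because red)
Total word trigrams: 9 - 2 = 7

7


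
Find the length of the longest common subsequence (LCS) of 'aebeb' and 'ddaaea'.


DP table for LCS of 'aebeb' and 'ddaaea':
       d  d  a  a  e  a
    0  0  0  0  0  0  0
  a 0  0  0  1  1  1  1
  e 0  0  0  1  1  2  2
  b 0  0  0  1  1  2  2
  e 0  0  0  1  1  2  2
  b 0  0  0  1  1  2  2
LCS: 'ae'
LCS length = 2

2


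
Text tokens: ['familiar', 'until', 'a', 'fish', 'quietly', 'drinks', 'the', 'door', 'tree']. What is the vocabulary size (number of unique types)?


Listing all tokens and tracking unique types:
  Token 1: 'familiar' -> NEW (unique so far: 1)
  Token 2: 'until' -> NEW (unique so far: 2)
  Token 3: 'a' -> NEW (unique so far: 3)
  Token 4: 'fish' -> NEW (unique so far: 4)
  Token 5: 'quietly' -> NEW (unique so far: 5)
  Token 6: 'drinks' -> NEW (unique so far: 6)
  Token 7: 'the' -> NEW (unique so far: 7)
  Token 8: 'door' -> NEW (unique so far: 8)
  Token 9: 'tree' -> NEW (unique so far: 9)
Unique types: ('a', 'door', 'drinks', 'familiar', 'fish', 'quietly', 'the', 'tree', 'until')
Vocabulary size: 9

9


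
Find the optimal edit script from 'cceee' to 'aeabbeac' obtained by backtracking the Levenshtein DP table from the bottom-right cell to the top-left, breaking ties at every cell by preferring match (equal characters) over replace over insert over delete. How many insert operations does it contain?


Edit distance = 7. Backtracking from cell (5, 8) with preference match > replace > insert > delete,
then listing the resulting alignment 'cceee' -> 'aeabbeac' left to right:
  Step 1: insert 'a' [insertion #1]
  Step 2: insert 'e' [insertion #2]
  Step 3: insert 'a' [insertion #3]
  Step 4: replace c->b
  Step 5: replace c->b
  Step 6: keep 'e'
  Step 7: replace e->a
  Step 8: replace e->c
Total insertions: 3

3


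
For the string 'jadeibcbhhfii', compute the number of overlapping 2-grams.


String 'jadeibcbhhfii' has length L = 13.
Number of overlapping n-grams = L - n + 1
Substituting: 13 - 2 + 1 = 12

12


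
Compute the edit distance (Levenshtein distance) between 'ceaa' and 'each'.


Building DP table for s1='ceaa' (len 4) and s2='each' (len 4):
       e  a  c  h
    0  1  2  3  4
  c 1  1  2  2  3
  e 2  1  2  3  3
  a 3  2  1  2  3
  a 4  3  2  2  3
Edit distance = dp[4][4] = 3

3


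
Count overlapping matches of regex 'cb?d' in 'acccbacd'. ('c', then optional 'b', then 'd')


Pattern: cb?d means 'c', then optional 'b', then 'd'.
Scanning 'acccbacd' position-by-position:
  Pos 0: window 'acc' -> no
  Pos 1: window 'ccc' -> no
  Pos 2: window 'ccb' -> no
  Pos 3: window 'cba' -> no
  Pos 4: window 'bac' -> no
  Pos 5: window 'acd' -> no
  Pos 6: window 'cd' -> MATCH
  Pos 7: window 'd' -> no
Total matches: 1

1


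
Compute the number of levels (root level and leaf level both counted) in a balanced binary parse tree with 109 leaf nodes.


In a balanced binary tree with n leaves the deepest leaf is ceil(log2(n)) edges below the root,
so counting node levels inclusive of root and leaves gives ceil(log2(n)) + 1 levels.
log2(109) = 6.7682
ceil(6.7682) = 7
levels = 7 + 1 = 8

8


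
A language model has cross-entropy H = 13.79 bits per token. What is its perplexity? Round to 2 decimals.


Perplexity formula: PP = 2^H
H = 13.79
PP = 2^13.79
Decompose: 2^13.79 = 2^13 * 2^0.79
2^13 = 8192, 2^0.79 ~ 1.7290745
PP ~ 8192 * 1.7290745 = 14164.5783040
Rounded to 2 decimals: 14164.58

14164.58


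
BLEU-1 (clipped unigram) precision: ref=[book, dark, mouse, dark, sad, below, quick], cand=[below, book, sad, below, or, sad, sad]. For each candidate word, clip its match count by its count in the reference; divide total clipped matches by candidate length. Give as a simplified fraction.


Reference word counts: {'below': 1, 'book': 1, 'dark': 2, 'mouse': 1, 'quick': 1, 'sad': 1}
Checking each candidate word (with clipping):
  'below' -> in reference (ref count 1, used 1/1) -> match (matches: 1)
  'book' -> in reference (ref count 1, used 1/1) -> match (matches: 2)
  'sad' -> in reference (ref count 1, used 1/1) -> match (matches: 3)
  'below' -> ref count 1 already used up (1/1) -> clipped, no match (matches: 3)
  'or' -> not in reference -> no match (matches: 3)
  'sad' -> ref count 1 already used up (1/1) -> clipped, no match (matches: 3)
  'sad' -> ref count 1 already used up (1/1) -> clipped, no match (matches: 3)
Clipped matches: 3, Candidate length: 7
Precision = 3/7

3/7


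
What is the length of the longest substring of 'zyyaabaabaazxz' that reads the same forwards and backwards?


Scanning 'zyyaabaabaazxz' for palindromic substrings.
Substring at positions 3-10: 'aabaabaa'.
Check: reverse('aabaabaa') = 'aabaabaa' -> palindrome confirmed.
Neighbouring characters ('y' / 'z') break symmetry, so it cannot extend further.
No longer palindromic substring exists; longest length = 8

8


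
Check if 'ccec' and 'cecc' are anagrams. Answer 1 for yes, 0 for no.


Sort characters of 'ccec': 'ccce'
Sort characters of 'cecc': 'ccce'
Sorted forms match -> they ARE anagrams
Result: 1

1


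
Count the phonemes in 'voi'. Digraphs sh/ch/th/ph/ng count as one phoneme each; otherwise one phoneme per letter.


Parsing 'voi' greedily, digraphs first:
  'v' -> consonant phoneme (phonemes so far: 1)
  'o' -> vowel phoneme (phonemes so far: 2)
  'i' -> vowel phoneme (phonemes so far: 3)
Total phonemes: 3

3


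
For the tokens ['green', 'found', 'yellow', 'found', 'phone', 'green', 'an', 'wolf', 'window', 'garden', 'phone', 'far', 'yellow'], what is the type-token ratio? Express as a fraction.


Tokens: 13
Unique types: ('an', 'far', 'found', 'garden', 'green', 'phone', 'window', 'wolf', 'yellow') = 9
TTR = 9/13
Already in lowest terms.

9/13


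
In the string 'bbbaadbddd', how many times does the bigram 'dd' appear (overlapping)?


Scanning 'bbbaadbddd' for bigram 'dd':
  Position 0: 'bb' -> no
  Position 1: 'bb' -> no
  Position 2: 'ba' -> no
  Position 3: 'aa' -> no
  Position 4: 'ad' -> no
  Position 5: 'db' -> no
  Position 6: 'bd' -> no
  Position 7: 'dd' -> MATCH
  Position 8: 'dd' -> MATCH
Total matches: 2

2


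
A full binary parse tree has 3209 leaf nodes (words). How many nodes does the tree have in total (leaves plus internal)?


Leaf nodes (terminals): 3209
Internal nodes = n - 1 = 3209 - 1 = 3208
Total = leaves + internal = 3209 + 3208 = 6417

6417


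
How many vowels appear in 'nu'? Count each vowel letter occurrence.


Scanning each character of 'nu':
  Position 1: 'n' -> consonant (running count: 0)
  Position 2: 'u' -> vowel (running count: 1)
Total vowels: 1

1


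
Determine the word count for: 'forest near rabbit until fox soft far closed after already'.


Counting words by splitting on spaces:
  Word 1: 'forest'
  Word 2: 'near'
  Word 3: 'rabbit'
  Word 4: 'until'
  Word 5: 'fox'
  Word 6: 'soft'
  Word 7: 'far'
  Word 8: 'closed'
  Word 9: 'after'
  Word 10: 'already'
Total words: 10

10


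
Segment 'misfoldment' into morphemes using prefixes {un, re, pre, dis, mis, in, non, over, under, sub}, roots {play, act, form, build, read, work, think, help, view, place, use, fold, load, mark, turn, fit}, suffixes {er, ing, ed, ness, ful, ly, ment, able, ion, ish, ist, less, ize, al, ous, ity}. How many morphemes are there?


Segmenting 'misfoldment' against the inventory:
  'mis' -> prefix (morpheme 1)
  'fold' -> root (morpheme 2)
  'ment' -> suffix (morpheme 3)
Total morphemes: 3

3


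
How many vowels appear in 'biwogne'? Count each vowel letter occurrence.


Scanning each character of 'biwogne':
  Position 1: 'b' -> consonant (running count: 0)
  Position 2: 'i' -> vowel (running count: 1)
  Position 3: 'w' -> consonant (running count: 1)
  Position 4: 'o' -> vowel (running count: 2)
  Position 5: 'g' -> consonant (running count: 2)
  Position 6: 'n' -> consonant (running count: 2)
  Position 7: 'e' -> vowel (running count: 3)
Total vowels: 3

3


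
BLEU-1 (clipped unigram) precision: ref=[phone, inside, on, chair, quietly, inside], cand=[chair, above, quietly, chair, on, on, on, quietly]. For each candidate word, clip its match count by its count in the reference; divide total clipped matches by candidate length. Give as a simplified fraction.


Reference word counts: {'chair': 1, 'inside': 2, 'on': 1, 'phone': 1, 'quietly': 1}
Checking each candidate word (with clipping):
  'chair' -> in reference (ref count 1, used 1/1) -> match (matches: 1)
  'above' -> not in reference -> no match (matches: 1)
  'quietly' -> in reference (ref count 1, used 1/1) -> match (matches: 2)
  'chair' -> ref count 1 already used up (1/1) -> clipped, no match (matches: 2)
  'on' -> in reference (ref count 1, used 1/1) -> match (matches: 3)
  'on' -> ref count 1 already used up (1/1) -> clipped, no match (matches: 3)
  'on' -> ref count 1 already used up (1/1) -> clipped, no match (matches: 3)
  'quietly' -> ref count 1 already used up (1/1) -> clipped, no match (matches: 3)
Clipped matches: 3, Candidate length: 8
Precision = 3/8

3/8


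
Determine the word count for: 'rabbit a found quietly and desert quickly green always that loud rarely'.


Counting words by splitting on spaces:
  Word 1: 'rabbit'
  Word 2: 'a'
  Word 3: 'found'
  Word 4: 'quietly'
  Word 5: 'and'
  Word 6: 'desert'
  Word 7: 'quickly'
  Word 8: 'green'
  Word 9: 'always'
  Word 10: 'that'
  Word 11: 'loud'
  Word 12: 'rarely'
Total words: 12

12


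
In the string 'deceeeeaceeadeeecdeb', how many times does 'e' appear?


Scanning 'deceeeeaceeadeeecdeb' for 'e':
  Position 1: 'e' -> MATCH (count: 1)
  Position 3: 'e' -> MATCH (count: 2)
  Position 4: 'e' -> MATCH (count: 3)
  Position 5: 'e' -> MATCH (count: 4)
  Position 6: 'e' -> MATCH (count: 5)
  Position 9: 'e' -> MATCH (count: 6)
  Position 10: 'e' -> MATCH (count: 7)
  Position 13: 'e' -> MATCH (count: 8)
  Position 14: 'e' -> MATCH (count: 9)
  Position 15: 'e' -> MATCH (count: 10)
  Position 18: 'e' -> MATCH (count: 11)
Total occurrences of 'e': 11

11


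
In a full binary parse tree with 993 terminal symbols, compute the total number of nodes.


Leaf nodes (terminals): 993
Internal nodes = n - 1 = 993 - 1 = 992
Total = leaves + internal = 993 + 992 = 1985

1985


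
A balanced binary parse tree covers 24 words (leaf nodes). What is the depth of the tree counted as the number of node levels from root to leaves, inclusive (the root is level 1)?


In a balanced binary tree with n leaves the deepest leaf is ceil(log2(n)) edges below the root,
so counting node levels inclusive of root and leaves gives ceil(log2(n)) + 1 levels.
log2(24) = 4.5850
ceil(4.5850) = 5
levels = 5 + 1 = 6

6


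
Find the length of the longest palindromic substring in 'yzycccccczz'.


Scanning 'yzycccccczz' for palindromic substrings.
Substring at positions 3-8: 'cccccc'.
Check: reverse('cccccc') = 'cccccc' -> palindrome confirmed.
Neighbouring characters ('y' / 'z') break symmetry, so it cannot extend further.
No longer palindromic substring exists; longest length = 6

6


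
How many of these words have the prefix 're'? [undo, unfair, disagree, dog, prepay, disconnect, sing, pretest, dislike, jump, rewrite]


Checking each word for prefix 're':
  'undo' -> no (count: 0)
  'unfair' -> no (count: 0)
  'disagree' -> no (count: 0)
  'dog' -> no (count: 0)
  'prepay' -> no (count: 0)
  'disconnect' -> no (count: 0)
  'sing' -> no (count: 0)
  'pretest' -> no (count: 0)
  'dislike' -> no (count: 0)
  'jump' -> no (count: 0)
  'rewrite' -> YES, starts with 're' (count: 1)
Total with prefix 're': 1

1


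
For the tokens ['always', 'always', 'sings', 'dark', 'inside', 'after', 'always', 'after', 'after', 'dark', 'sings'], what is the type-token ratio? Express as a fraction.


Tokens: 11
Unique types: ('after', 'always', 'dark', 'inside', 'sings') = 5
TTR = 5/11
Already in lowest terms.

5/11


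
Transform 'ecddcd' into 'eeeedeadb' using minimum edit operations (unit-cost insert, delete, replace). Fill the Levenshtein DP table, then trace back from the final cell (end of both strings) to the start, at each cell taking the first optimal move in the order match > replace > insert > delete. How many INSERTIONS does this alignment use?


Edit distance = 6. Backtracking from cell (6, 9) with preference match > replace > insert > delete,
then listing the resulting alignment 'ecddcd' -> 'eeeedeadb' left to right:
  Step 1: insert 'e' [insertion #1]
  Step 2: insert 'e' [insertion #2]
  Step 3: keep 'e'
  Step 4: replace c->e
  Step 5: keep 'd'
  Step 6: replace d->e
  Step 7: replace c->a
  Step 8: keep 'd'
  Step 9: insert 'b' [insertion #3]
Total insertions: 3

3


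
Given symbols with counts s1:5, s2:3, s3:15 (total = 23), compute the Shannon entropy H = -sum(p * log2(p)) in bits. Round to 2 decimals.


Computing entropy H = -sum(p_i * log2(p_i)):
  s1: p = 5/23 = 0.2174, -p*log2(p) = 0.4786
  s2: p = 3/23 = 0.1304, -p*log2(p) = 0.3833
  s3: p = 15/23 = 0.6522, -p*log2(p) = 0.4022
H = sum of terms = 1.2641
Rounded to 2 decimals: 1.26

1.26


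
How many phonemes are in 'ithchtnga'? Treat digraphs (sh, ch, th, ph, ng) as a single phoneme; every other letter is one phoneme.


Parsing 'ithchtnga' greedily, digraphs first:
  'i' -> vowel phoneme (phonemes so far: 1)
  'th' -> digraph (1 consonant phoneme) (phonemes so far: 2)
  'ch' -> digraph (1 consonant phoneme) (phonemes so far: 3)
  't' -> consonant phoneme (phonemes so far: 4)
  'ng' -> digraph (1 consonant phoneme) (phonemes so far: 5)
  'a' -> vowel phoneme (phonemes so far: 6)
Total phonemes: 6

6


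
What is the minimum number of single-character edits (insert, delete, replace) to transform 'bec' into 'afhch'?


Building DP table for s1='bec' (len 3) and s2='afhch' (len 5):
       a  f  h  c  h
    0  1  2  3  4  5
  b 1  1  2  3  4  5
  e 2  2  2  3  4  5
  c 3  3  3  3  3  4
Edit distance = dp[3][5] = 4

4


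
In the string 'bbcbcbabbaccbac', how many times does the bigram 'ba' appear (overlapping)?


Scanning 'bbcbcbabbaccbac' for bigram 'ba':
  Position 0: 'bb' -> no
  Position 1: 'bc' -> no
  Position 2: 'cb' -> no
  Position 3: 'bc' -> no
  Position 4: 'cb' -> no
  Position 5: 'ba' -> MATCH
  Position 6: 'ab' -> no
  Position 7: 'bb' -> no
  Position 8: 'ba' -> MATCH
  Position 9: 'ac' -> no
  Position 10: 'cc' -> no
  Position 11: 'cb' -> no
  Position 12: 'ba' -> MATCH
  Position 13: 'ac' -> no
Total matches: 3

3


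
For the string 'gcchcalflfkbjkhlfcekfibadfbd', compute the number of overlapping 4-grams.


String 'gcchcalflfkbjkhlfcekfibadfbd' has length L = 28.
Number of overlapping n-grams = L - n + 1
Substituting: 28 - 4 + 1 = 25

25


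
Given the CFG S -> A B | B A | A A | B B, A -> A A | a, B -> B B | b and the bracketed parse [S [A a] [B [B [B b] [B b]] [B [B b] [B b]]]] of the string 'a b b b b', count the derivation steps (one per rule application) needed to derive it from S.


Every bracketed nonterminal node [X ...] in the tree is produced by exactly one rule application.
Reading the tree off as a leftmost derivation:
  Step 1: S  =>  A B   (applied S -> A B)
  Step 2: A B  =>  a B   (applied A -> a)
  Step 3: a B  =>  a B B   (applied B -> B B)
  Step 4: a B B  =>  a B B B   (applied B -> B B)
  Step 5: a B B B  =>  a b B B   (applied B -> b)
  Step 6: a b B B  =>  a b b B   (applied B -> b)
  Step 7: a b b B  =>  a b b B B   (applied B -> B B)
  Step 8: a b b B B  =>  a b b b B   (applied B -> b)
  Step 9: a b b b B  =>  a b b b b   (applied B -> b)
Final yield: a b b b b
Total rewrite steps: 9

9


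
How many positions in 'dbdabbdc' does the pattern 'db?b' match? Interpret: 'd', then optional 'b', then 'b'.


Pattern: db?b means 'd', then optional 'b', then 'b'.
Scanning 'dbdabbdc' position-by-position:
  Pos 0: window 'dbd' -> MATCH
  Pos 1: window 'bda' -> no
  Pos 2: window 'dab' -> no
  Pos 3: window 'abb' -> no
  Pos 4: window 'bbd' -> no
  Pos 5: window 'bdc' -> no
  Pos 6: window 'dc' -> no
  Pos 7: window 'c' -> no
Total matches: 1

1


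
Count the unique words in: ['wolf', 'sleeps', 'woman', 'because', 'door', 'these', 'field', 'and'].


Listing all tokens and tracking unique types:
  Token 1: 'wolf' -> NEW (unique so far: 1)
  Token 2: 'sleeps' -> NEW (unique so far: 2)
  Token 3: 'woman' -> NEW (unique so far: 3)
  Token 4: 'because' -> NEW (unique so far: 4)
  Token 5: 'door' -> NEW (unique so far: 5)
  Token 6: 'these' -> NEW (unique so far: 6)
  Token 7: 'field' -> NEW (unique so far: 7)
  Token 8: 'and' -> NEW (unique so far: 8)
Unique types: ('and', 'because', 'door', 'field', 'sleeps', 'these', 'wolf', 'woman')
Vocabulary size: 8

8


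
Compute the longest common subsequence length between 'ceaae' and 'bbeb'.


DP table for LCS of 'ceaae' and 'bbeb':
       b  b  e  b
    0  0  0  0  0
  c 0  0  0  0  0
  e 0  0  0  1  1
  a 0  0  0  1  1
  a 0  0  0  1  1
  e 0  0  0  1  1
LCS: 'e'
LCS length = 1

1


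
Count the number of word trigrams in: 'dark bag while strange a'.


Word trigrams from [5] words:
  Trigram 1: (dark bag while)
  Trigram 2: (bag while strange)
  Trigram 3: (while strange a)
Total word trigrams: 5 - 2 = 3

3


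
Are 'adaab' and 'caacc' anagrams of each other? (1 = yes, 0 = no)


Sort characters of 'adaab': 'aaabd'
Sort characters of 'caacc': 'aaccc'
Sorted forms differ -> they are NOT anagrams
Result: 0

0


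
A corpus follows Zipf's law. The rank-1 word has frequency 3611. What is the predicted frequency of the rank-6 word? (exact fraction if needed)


Zipf's law: freq(rank) = f1 / rank
f1 = 3611, rank = 6
freq = 3611 / 6
GCD(3611, 6) = 1
Simplified: 3611/6

3611/6


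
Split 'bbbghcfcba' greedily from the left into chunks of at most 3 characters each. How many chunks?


'bbbghcfcba' has 10 characters.
Chunking with max size 3:
  Chunk 1: 'bbb' (positions 0-2)
  Chunk 2: 'ghc' (positions 3-5)
  Chunk 3: 'fcb' (positions 6-8)
  Chunk 4: 'a' (positions 9-9)
Total chunks: ceil(10 / 3) = 4

4


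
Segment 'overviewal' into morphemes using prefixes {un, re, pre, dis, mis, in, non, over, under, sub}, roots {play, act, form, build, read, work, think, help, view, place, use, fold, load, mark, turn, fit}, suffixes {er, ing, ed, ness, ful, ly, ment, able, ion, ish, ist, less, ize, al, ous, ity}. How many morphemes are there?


Segmenting 'overviewal' against the inventory:
  'over' -> prefix (morpheme 1)
  'view' -> root (morpheme 2)
  'al' -> suffix (morpheme 3)
Total morphemes: 3

3


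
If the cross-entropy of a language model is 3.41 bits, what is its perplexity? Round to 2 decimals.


Perplexity formula: PP = 2^H
H = 3.41
PP = 2^3.41
Decompose: 2^3.41 = 2^3 * 2^0.41
2^3 = 8, 2^0.41 ~ 1.3286858
PP ~ 8 * 1.3286858 = 10.6294864
Rounded to 2 decimals: 10.63

10.63


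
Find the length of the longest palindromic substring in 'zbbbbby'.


Scanning 'zbbbbby' for palindromic substrings.
Substring at positions 1-5: 'bbbbb'.
Check: reverse('bbbbb') = 'bbbbb' -> palindrome confirmed.
Neighbouring characters ('z' / 'y') break symmetry, so it cannot extend further.
No longer palindromic substring exists; longest length = 5

5


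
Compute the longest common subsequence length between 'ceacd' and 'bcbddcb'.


DP table for LCS of 'ceacd' and 'bcbddcb':
       b  c  b  d  d  c  b
    0  0  0  0  0  0  0  0
  c 0  0  1  1  1  1  1  1
  e 0  0  1  1  1  1  1  1
  a 0  0  1  1  1  1  1  1
  c 0  0  1  1  1  1  2  2
  d 0  0  1  1  2  2  2  2
LCS: 'cc'
LCS length = 2

2
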